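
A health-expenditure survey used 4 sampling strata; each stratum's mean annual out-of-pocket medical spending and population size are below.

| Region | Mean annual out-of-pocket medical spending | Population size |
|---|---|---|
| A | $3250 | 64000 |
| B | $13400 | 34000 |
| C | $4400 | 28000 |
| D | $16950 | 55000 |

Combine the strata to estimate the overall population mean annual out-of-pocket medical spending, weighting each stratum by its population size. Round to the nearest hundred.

9500

Σ Nₕ·x̄ₕ = 3250×64000 + 13400×34000 + 4400×28000 + 16950×55000
  = 208000000 + 455600000 + 123200000 + 932250000 = 1719050000
Σ Nₕ = 64000 + 34000 + 28000 + 55000 = 181000
Overall mean = 1719050000 / 181000 = 9497.5138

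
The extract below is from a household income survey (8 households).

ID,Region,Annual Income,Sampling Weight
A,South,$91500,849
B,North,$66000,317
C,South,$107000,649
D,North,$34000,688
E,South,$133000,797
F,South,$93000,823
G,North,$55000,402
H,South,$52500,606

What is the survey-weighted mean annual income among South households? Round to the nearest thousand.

97000

South rows: A, C, E, F, H
Weighted sum = 91500×849 + 107000×649 + 133000×797 + 93000×823 + 52500×606
  = 361481500
Sum of weights = 849 + 649 + 797 + 823 + 606 = 3724
Weighted mean = 361481500 / 3724 = 97068.072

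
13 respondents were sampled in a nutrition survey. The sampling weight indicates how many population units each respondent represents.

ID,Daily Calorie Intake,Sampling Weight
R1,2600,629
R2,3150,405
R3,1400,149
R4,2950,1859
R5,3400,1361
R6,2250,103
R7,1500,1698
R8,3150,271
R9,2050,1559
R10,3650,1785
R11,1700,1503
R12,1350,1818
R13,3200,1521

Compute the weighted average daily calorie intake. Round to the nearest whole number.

Weighted sum = 36451400
Sum of weights = 14661
Weighted mean = 36451400 / 14661 = 2486.2833

2486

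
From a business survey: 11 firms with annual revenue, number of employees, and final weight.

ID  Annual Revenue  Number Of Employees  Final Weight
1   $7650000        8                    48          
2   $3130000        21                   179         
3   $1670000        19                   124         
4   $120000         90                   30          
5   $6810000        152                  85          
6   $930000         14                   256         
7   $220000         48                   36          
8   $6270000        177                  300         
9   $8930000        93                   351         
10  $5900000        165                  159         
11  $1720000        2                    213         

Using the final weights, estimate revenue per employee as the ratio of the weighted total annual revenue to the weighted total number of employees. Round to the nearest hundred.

59200

Σ wᵢ·y = 7650000×48 + 3130000×179 + 1670000×124 + 120000×30 + 6810000×85 + 930000×256 + 220000×36 + 6270000×300 + 8930000×351 + 5900000×159 + 1720000×213
  = 367200000 + 560270000 + 207080000 + 3600000 + 578850000 + 238080000 + 7920000 + 1881000000 + 3134430000 + 938100000 + 366360000 = 8282890000
Σ wᵢ·x = 8×48 + 21×179 + 19×124 + 90×30 + 152×85 + 14×256 + 48×36 + 177×300 + 93×351 + 165×159 + 2×213
  = 384 + 3759 + 2356 + 2700 + 12920 + 3584 + 1728 + 53100 + 32643 + 26235 + 426 = 139835
Ratio = 8282890000 / 139835 = 59233.311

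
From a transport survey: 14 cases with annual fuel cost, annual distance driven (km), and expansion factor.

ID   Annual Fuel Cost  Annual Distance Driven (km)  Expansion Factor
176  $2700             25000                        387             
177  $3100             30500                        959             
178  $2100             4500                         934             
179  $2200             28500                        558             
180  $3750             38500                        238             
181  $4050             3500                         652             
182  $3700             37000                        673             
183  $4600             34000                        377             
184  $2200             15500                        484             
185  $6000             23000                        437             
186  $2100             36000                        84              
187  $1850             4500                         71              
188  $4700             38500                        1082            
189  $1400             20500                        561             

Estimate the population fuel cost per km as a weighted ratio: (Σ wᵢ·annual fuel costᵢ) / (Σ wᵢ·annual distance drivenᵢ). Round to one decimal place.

Σ wᵢ·y = 24829550
Σ wᵢ·x = 182248500
Ratio = 24829550 / 182248500 = 0.13624008

0.1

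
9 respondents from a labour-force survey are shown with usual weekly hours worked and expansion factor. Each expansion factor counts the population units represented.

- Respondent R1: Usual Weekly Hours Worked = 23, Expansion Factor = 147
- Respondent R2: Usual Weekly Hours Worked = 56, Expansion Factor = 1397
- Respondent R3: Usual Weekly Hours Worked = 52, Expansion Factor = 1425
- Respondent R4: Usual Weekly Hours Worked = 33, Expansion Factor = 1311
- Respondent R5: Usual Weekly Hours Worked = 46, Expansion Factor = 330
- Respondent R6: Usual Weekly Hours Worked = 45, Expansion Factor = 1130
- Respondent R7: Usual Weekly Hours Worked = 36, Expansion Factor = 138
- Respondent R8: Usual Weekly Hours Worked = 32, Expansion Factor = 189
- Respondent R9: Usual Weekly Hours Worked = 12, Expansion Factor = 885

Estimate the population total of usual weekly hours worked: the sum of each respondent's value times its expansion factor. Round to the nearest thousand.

Weighted total = 286642

287000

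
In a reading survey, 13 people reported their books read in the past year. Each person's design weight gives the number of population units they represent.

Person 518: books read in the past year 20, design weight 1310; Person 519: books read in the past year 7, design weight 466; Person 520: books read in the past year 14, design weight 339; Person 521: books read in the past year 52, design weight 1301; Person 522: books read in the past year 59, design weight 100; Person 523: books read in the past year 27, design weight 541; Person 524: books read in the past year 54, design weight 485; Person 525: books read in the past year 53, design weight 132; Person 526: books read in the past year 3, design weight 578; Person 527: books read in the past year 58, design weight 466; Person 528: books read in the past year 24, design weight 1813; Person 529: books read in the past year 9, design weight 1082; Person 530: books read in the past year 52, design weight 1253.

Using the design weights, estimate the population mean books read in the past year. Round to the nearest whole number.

Weighted sum = 302721
Sum of weights = 9866
Weighted mean = 302721 / 9866 = 30.683256

31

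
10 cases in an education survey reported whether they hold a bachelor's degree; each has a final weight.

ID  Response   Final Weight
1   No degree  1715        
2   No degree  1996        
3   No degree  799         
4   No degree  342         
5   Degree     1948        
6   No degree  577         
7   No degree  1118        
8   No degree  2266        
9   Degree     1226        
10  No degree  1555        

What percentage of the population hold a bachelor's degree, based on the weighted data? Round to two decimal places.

Sum of weights for 'Degree' = 1948 + 1226 = 3174
Total weight = 1715 + 1996 + 799 + 342 + 1948 + 577 + 1118 + 2266 + 1226 + 1555 = 13542
Weighted proportion = 3174 / 13542 = 0.23438192 → 23.438192%

23.44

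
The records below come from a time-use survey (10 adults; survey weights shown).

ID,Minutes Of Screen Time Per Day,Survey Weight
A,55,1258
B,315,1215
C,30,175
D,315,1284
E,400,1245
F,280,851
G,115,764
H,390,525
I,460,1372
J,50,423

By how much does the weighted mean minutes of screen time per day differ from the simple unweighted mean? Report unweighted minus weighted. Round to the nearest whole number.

-38

Unweighted sum = 55 + 315 + 30 + 315 + 400 + 280 + 115 + 390 + 460 + 50 = 2410
Unweighted mean = 2410 / 10 = 241
Weighted sum = 55×1258 + 315×1215 + 30×175 + 315×1284 + 400×1245 + 280×851 + 115×764 + 390×525 + 460×1372 + 50×423
  = 69190 + 382725 + 5250 + 404460 + 498000 + 238280 + 87860 + 204750 + 631120 + 21150 = 2542785
Sum of weights = 9112
Weighted mean = 2542785 / 9112 = 279.05893
Difference (unweighted minus weighted) = -38.058933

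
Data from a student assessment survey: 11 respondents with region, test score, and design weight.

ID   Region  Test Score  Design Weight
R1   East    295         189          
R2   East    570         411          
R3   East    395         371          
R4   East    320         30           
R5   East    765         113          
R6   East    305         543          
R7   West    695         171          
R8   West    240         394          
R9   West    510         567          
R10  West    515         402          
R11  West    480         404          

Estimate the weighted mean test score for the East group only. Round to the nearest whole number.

421

East rows: R1, R2, R3, R4, R5, R6
Weighted sum = 295×189 + 570×411 + 395×371 + 320×30 + 765×113 + 305×543
  = 55755 + 234270 + 146545 + 9600 + 86445 + 165615 = 698230
Sum of weights = 189 + 411 + 371 + 30 + 113 + 543 = 1657
Weighted mean = 698230 / 1657 = 421.38202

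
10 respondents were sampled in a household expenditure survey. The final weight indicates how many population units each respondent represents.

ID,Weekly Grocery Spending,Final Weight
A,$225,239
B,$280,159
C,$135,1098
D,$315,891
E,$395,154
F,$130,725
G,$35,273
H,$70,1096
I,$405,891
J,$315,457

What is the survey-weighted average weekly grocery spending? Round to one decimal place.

Weighted sum = 225×239 + 280×159 + 135×1098 + 315×891 + 395×154 + 130×725 + 35×273 + 70×1096 + 405×891 + 315×457
  = 53775 + 44520 + 148230 + 280665 + 60830 + 94250 + 9555 + 76720 + 360855 + 143955 = 1273355
Sum of weights = 239 + 159 + 1098 + 891 + 154 + 725 + 273 + 1096 + 891 + 457 = 5983
Weighted mean = 1273355 / 5983 = 212.82885

212.8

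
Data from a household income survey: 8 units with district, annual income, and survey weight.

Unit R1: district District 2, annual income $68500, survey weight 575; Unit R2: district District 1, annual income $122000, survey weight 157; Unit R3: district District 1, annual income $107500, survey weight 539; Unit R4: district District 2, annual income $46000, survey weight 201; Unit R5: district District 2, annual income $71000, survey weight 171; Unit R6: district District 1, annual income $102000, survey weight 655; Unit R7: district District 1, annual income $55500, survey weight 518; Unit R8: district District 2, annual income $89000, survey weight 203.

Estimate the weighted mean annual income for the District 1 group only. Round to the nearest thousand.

92000

District 1 rows: R2, R3, R6, R7
Weighted sum = 122000×157 + 107500×539 + 102000×655 + 55500×518
  = 19154000 + 57942500 + 66810000 + 28749000 = 172655500
Sum of weights = 157 + 539 + 655 + 518 = 1869
Weighted mean = 172655500 / 1869 = 92378.545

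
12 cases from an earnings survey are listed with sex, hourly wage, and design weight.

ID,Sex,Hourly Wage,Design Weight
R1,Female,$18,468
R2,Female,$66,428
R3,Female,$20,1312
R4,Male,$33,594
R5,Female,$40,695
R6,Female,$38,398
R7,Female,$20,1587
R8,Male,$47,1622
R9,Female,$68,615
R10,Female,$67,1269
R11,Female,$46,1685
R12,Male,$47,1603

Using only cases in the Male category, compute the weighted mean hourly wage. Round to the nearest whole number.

Male rows: R4, R8, R12
Weighted sum = 33×594 + 47×1622 + 47×1603
  = 19602 + 76234 + 75341 = 171177
Sum of weights = 594 + 1622 + 1603 = 3819
Weighted mean = 171177 / 3819 = 44.822467

45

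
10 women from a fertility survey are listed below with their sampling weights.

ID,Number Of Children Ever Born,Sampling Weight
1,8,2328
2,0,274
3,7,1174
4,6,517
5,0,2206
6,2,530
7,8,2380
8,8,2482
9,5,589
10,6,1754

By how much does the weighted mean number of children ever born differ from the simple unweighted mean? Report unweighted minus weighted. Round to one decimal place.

-0.9

Unweighted sum = 8 + 0 + 7 + 6 + 0 + 2 + 8 + 8 + 5 + 6 = 50
Unweighted mean = 50 / 10 = 5
Weighted sum = 83369
Sum of weights = 2328 + 274 + 1174 + 517 + 2206 + 530 + 2380 + 2482 + 589 + 1754 = 14234
Weighted mean = 83369 / 14234 = 5.8570325
Difference (unweighted minus weighted) = -0.85703246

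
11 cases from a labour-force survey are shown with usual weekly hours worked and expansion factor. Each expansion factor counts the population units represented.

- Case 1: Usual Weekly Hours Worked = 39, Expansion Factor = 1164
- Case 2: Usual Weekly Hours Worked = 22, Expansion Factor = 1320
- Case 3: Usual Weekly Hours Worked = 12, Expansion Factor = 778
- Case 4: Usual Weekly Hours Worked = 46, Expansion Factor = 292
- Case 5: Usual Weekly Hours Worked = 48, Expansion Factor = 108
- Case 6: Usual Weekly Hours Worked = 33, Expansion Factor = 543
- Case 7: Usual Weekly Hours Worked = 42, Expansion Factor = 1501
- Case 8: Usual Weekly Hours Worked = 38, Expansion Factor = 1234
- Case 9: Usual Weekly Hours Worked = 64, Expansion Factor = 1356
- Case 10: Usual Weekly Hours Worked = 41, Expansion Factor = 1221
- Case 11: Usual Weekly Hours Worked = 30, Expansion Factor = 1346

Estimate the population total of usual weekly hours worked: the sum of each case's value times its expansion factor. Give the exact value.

Weighted total = 39×1164 + 22×1320 + 12×778 + 46×292 + 48×108 + 33×543 + 42×1501 + 38×1234 + 64×1356 + 41×1221 + 30×1346
  = 407466

407466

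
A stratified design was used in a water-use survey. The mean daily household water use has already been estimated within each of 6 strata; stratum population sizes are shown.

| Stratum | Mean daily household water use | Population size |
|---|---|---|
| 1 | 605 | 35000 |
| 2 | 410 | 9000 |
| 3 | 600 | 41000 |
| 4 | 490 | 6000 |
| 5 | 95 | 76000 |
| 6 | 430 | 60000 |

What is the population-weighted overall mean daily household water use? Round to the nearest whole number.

Σ Nₕ·x̄ₕ = 605×35000 + 410×9000 + 600×41000 + 490×6000 + 95×76000 + 430×60000
  = 21175000 + 3690000 + 24600000 + 2940000 + 7220000 + 25800000 = 85425000
Σ Nₕ = 35000 + 9000 + 41000 + 6000 + 76000 + 60000 = 227000
Overall mean = 85425000 / 227000 = 376.32159

376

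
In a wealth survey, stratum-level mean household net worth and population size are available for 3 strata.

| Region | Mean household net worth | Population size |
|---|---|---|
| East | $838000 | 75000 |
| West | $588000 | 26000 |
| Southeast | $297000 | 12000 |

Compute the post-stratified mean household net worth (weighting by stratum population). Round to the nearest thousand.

Σ Nₕ·x̄ₕ = 838000×75000 + 588000×26000 + 297000×12000
  = 81702000000
Σ Nₕ = 75000 + 26000 + 12000 = 113000
Overall mean = 81702000000 / 113000 = 723026.55

723000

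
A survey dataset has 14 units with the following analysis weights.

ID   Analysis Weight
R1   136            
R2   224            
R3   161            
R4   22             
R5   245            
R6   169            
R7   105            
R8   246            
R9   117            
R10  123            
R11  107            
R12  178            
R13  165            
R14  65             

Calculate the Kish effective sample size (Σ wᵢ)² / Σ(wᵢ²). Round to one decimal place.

11.9

Σ wᵢ = 2063
Σ wᵢ² = 358605
n_eff = 2063² / 358605 = 4255969 / 358605 = 11.868125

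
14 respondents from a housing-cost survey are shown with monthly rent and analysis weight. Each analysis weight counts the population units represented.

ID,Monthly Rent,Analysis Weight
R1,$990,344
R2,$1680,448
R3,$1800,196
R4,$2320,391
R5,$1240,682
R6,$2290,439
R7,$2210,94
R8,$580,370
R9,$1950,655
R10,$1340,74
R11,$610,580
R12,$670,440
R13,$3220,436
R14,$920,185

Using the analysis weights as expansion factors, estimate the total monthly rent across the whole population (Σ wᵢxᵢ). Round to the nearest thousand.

Weighted total = 8225580

8226000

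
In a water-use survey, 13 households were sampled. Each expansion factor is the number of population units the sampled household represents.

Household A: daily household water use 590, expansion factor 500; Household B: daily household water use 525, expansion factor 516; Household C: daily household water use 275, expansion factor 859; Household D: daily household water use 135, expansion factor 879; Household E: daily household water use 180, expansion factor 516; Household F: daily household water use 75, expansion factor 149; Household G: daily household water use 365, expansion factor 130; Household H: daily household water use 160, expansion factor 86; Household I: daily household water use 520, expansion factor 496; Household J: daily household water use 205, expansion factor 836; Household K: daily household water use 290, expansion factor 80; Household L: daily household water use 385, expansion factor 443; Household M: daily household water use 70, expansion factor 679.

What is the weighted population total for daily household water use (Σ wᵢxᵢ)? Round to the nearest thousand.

Weighted total = 1756640

1757000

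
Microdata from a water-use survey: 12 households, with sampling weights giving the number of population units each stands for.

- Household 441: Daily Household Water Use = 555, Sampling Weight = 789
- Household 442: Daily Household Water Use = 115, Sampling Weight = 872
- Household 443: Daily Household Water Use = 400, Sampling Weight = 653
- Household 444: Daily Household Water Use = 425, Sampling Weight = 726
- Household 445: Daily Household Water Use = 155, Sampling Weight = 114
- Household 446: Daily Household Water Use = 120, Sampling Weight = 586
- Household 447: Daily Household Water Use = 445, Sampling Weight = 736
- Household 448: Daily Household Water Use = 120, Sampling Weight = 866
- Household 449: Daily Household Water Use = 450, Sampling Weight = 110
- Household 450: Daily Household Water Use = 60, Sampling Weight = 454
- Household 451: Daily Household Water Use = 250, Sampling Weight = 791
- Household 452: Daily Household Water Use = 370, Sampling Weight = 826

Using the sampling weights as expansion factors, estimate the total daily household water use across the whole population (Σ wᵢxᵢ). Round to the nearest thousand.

Weighted total = 555×789 + 115×872 + 400×653 + 425×726 + 155×114 + 120×586 + 445×736 + 120×866 + 450×110 + 60×454 + 250×791 + 370×826
  = 437895 + 100280 + 261200 + 308550 + 17670 + 70320 + 327520 + 103920 + 49500 + 27240 + 197750 + 305620 = 2207465

2207000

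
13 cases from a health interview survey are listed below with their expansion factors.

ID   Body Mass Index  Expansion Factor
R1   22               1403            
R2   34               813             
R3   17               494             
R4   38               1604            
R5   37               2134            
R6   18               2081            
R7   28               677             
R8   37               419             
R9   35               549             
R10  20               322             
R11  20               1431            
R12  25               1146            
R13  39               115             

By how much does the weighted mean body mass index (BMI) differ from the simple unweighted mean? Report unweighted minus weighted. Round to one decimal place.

Unweighted sum = 370
Unweighted mean = 370 / 13 = 28.461538
Weighted sum = 366143
Sum of weights = 13188
Weighted mean = 366143 / 13188 = 27.763345
Difference (unweighted minus weighted) = 0.698193

0.7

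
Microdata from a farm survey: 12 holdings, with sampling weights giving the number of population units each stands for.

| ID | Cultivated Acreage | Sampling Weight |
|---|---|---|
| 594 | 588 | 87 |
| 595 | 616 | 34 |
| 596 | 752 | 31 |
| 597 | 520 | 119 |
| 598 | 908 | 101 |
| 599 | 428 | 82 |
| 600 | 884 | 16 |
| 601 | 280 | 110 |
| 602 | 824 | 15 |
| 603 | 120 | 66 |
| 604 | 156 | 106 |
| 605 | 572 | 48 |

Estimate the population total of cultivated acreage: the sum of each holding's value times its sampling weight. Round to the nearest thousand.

393000

Weighted total = 588×87 + 616×34 + 752×31 + 520×119 + 908×101 + 428×82 + 884×16 + 280×110 + 824×15 + 120×66 + 156×106 + 572×48
  = 393312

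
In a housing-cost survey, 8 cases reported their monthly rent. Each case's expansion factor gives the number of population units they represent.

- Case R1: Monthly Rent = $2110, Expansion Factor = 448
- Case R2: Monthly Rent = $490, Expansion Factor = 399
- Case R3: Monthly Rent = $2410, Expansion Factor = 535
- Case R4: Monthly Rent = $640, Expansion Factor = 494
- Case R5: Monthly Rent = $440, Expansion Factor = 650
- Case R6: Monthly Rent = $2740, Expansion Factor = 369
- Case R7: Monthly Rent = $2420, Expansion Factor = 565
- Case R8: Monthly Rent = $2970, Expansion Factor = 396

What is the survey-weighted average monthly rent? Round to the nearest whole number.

Weighted sum = 6586780
Sum of weights = 3856
Weighted mean = 6586780 / 3856 = 1708.1898

1708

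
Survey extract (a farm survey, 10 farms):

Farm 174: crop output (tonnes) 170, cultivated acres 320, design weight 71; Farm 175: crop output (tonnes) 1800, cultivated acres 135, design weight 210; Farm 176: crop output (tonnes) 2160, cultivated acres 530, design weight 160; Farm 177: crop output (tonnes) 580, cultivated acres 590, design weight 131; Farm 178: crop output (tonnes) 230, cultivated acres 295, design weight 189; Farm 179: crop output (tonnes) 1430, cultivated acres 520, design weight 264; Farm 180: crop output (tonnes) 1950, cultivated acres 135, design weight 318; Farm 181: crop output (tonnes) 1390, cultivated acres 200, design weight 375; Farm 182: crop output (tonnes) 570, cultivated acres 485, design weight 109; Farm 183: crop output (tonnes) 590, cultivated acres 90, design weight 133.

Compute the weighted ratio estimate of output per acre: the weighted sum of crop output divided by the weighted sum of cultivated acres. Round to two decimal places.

4.27

Σ wᵢ·y = 170×71 + 1800×210 + 2160×160 + 580×131 + 230×189 + 1430×264 + 1950×318 + 1390×375 + 570×109 + 590×133
  = 12070 + 378000 + 345600 + 75980 + 43470 + 377520 + 620100 + 521250 + 62130 + 78470 = 2514590
Σ wᵢ·x = 320×71 + 135×210 + 530×160 + 590×131 + 295×189 + 520×264 + 135×318 + 200×375 + 485×109 + 90×133
  = 588960
Ratio = 2514590 / 588960 = 4.2695429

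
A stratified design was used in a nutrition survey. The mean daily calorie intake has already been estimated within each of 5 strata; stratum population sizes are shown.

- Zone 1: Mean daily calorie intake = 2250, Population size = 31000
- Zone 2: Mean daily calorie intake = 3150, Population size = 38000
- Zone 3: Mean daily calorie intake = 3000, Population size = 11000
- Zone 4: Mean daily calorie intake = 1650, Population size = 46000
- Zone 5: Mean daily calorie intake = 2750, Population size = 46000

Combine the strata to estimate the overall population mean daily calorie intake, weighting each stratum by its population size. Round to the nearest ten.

Σ Nₕ·x̄ₕ = 2250×31000 + 3150×38000 + 3000×11000 + 1650×46000 + 2750×46000
  = 69750000 + 119700000 + 33000000 + 75900000 + 126500000 = 424850000
Σ Nₕ = 31000 + 38000 + 11000 + 46000 + 46000 = 172000
Overall mean = 424850000 / 172000 = 2470.0581

2470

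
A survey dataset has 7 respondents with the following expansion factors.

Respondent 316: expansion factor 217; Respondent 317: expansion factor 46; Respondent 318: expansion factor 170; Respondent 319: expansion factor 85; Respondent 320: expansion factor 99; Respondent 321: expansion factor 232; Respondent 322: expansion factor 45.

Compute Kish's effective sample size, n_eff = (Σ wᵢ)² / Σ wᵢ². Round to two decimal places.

Σ wᵢ = 217 + 46 + 170 + 85 + 99 + 232 + 45 = 894
Σ wᵢ² = 47089 + 2116 + 28900 + 7225 + 9801 + 53824 + 2025 = 150980
n_eff = 894² / 150980 = 799236 / 150980 = 5.2936548

5.29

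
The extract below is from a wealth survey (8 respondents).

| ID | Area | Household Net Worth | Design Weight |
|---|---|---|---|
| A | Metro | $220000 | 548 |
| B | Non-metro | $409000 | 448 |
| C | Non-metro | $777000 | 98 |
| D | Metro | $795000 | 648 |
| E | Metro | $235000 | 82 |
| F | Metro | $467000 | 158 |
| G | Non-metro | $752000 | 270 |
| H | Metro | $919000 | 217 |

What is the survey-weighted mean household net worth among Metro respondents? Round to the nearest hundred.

Metro rows: A, D, E, F, H
Weighted sum = 220000×548 + 795000×648 + 235000×82 + 467000×158 + 919000×217
  = 120560000 + 515160000 + 19270000 + 73786000 + 199423000 = 928199000
Sum of weights = 548 + 648 + 82 + 158 + 217 = 1653
Weighted mean = 928199000 / 1653 = 561523.9

561500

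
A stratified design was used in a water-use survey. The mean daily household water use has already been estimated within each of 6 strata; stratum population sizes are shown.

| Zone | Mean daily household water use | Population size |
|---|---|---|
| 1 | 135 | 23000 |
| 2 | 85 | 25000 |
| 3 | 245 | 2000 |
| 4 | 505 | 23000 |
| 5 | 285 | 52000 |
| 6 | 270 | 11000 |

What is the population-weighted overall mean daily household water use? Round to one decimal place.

258.3

Σ Nₕ·x̄ₕ = 135×23000 + 85×25000 + 245×2000 + 505×23000 + 285×52000 + 270×11000
  = 35125000
Σ Nₕ = 23000 + 25000 + 2000 + 23000 + 52000 + 11000 = 136000
Overall mean = 35125000 / 136000 = 258.27206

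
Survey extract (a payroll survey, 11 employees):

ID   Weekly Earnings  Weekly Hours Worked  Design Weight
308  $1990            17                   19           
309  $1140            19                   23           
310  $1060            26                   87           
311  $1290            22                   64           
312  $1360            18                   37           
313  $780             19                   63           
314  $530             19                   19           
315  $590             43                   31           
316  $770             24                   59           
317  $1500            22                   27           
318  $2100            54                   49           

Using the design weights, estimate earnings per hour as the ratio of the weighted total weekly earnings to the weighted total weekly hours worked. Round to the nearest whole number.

44

Σ wᵢ·y = 1990×19 + 1140×23 + 1060×87 + 1290×64 + 1360×37 + 780×63 + 530×19 + 590×31 + 770×59 + 1500×27 + 2100×49
  = 37810 + 26220 + 92220 + 82560 + 50320 + 49140 + 10070 + 18290 + 45430 + 40500 + 102900 = 555460
Σ wᵢ·x = 17×19 + 19×23 + 26×87 + 22×64 + 18×37 + 19×63 + 19×19 + 43×31 + 24×59 + 22×27 + 54×49
  = 12643
Ratio = 555460 / 12643 = 43.934193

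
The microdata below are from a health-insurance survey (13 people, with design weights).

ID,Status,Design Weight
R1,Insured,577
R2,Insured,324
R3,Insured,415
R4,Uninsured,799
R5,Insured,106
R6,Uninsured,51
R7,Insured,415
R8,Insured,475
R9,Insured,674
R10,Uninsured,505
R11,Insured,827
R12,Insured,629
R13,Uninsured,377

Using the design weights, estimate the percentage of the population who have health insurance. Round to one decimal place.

Sum of weights for 'Insured' = 577 + 324 + 415 + 106 + 415 + 475 + 674 + 827 + 629 = 4442
Total weight = 6174
Weighted proportion = 4442 / 6174 = 0.71946874 → 71.946874%

71.9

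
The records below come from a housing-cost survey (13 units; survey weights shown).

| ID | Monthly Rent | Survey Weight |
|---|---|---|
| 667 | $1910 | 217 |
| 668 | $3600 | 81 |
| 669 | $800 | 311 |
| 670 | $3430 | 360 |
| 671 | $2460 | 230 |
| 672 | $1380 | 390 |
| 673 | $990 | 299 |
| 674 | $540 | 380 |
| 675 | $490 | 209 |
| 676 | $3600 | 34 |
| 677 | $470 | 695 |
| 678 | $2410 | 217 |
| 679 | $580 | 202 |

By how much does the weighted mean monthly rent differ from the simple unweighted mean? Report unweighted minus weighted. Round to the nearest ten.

Unweighted sum = 22660
Unweighted mean = 22660 / 13 = 1743.0769
Weighted sum = 4986470
Sum of weights = 3625
Weighted mean = 4986470 / 3625 = 1375.5779
Difference (unweighted minus weighted) = 367.49899

370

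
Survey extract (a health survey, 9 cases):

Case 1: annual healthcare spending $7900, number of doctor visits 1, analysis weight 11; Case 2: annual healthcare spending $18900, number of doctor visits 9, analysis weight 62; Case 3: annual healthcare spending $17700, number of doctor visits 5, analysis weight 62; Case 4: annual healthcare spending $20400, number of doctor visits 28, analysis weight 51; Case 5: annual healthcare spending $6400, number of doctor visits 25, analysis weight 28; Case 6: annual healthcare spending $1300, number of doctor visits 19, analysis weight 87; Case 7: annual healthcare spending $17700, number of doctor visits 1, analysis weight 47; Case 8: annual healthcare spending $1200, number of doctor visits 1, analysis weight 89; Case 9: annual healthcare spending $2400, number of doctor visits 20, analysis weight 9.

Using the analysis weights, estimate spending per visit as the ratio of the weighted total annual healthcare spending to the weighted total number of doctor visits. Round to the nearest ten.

930

Σ wᵢ·y = 7900×11 + 18900×62 + 17700×62 + 20400×51 + 6400×28 + 1300×87 + 17700×47 + 1200×89 + 2400×9
  = 86900 + 1171800 + 1097400 + 1040400 + 179200 + 113100 + 831900 + 106800 + 21600 = 4649100
Σ wᵢ·x = 1×11 + 9×62 + 5×62 + 28×51 + 25×28 + 19×87 + 1×47 + 1×89 + 20×9
  = 4976
Ratio = 4649100 / 4976 = 934.30466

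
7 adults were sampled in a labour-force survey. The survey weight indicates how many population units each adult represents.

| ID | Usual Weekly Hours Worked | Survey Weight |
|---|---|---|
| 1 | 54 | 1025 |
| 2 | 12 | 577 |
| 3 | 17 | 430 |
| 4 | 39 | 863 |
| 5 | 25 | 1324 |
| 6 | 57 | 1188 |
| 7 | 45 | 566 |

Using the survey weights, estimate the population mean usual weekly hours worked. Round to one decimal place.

Weighted sum = 54×1025 + 12×577 + 17×430 + 39×863 + 25×1324 + 57×1188 + 45×566
  = 229527
Sum of weights = 5973
Weighted mean = 229527 / 5973 = 38.427423

38.4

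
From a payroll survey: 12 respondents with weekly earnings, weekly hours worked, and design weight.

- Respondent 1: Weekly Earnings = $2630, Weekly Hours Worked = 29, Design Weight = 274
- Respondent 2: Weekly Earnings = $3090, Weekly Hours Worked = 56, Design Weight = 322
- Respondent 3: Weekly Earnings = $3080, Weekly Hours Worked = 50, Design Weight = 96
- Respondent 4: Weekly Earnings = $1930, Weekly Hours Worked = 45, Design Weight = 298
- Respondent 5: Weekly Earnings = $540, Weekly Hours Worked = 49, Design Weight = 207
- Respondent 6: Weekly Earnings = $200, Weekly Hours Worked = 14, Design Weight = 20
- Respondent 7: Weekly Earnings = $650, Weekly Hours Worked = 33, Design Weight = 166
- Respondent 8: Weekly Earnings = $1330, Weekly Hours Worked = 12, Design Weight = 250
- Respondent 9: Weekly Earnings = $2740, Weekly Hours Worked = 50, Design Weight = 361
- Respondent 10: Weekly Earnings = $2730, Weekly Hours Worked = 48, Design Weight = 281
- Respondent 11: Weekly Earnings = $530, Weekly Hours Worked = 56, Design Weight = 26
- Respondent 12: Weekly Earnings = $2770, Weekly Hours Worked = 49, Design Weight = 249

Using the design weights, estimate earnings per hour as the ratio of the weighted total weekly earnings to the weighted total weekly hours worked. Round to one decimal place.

51.7

Σ wᵢ·y = 2630×274 + 3090×322 + 3080×96 + 1930×298 + 540×207 + 200×20 + 650×166 + 1330×250 + 2740×361 + 2730×281 + 530×26 + 2770×249
  = 720620 + 994980 + 295680 + 575140 + 111780 + 4000 + 107900 + 332500 + 989140 + 767130 + 13780 + 689730 = 5602380
Σ wᵢ·x = 29×274 + 56×322 + 50×96 + 45×298 + 49×207 + 14×20 + 33×166 + 12×250 + 50×361 + 48×281 + 56×26 + 49×249
  = 7946 + 18032 + 4800 + 13410 + 10143 + 280 + 5478 + 3000 + 18050 + 13488 + 1456 + 12201 = 108284
Ratio = 5602380 / 108284 = 51.737838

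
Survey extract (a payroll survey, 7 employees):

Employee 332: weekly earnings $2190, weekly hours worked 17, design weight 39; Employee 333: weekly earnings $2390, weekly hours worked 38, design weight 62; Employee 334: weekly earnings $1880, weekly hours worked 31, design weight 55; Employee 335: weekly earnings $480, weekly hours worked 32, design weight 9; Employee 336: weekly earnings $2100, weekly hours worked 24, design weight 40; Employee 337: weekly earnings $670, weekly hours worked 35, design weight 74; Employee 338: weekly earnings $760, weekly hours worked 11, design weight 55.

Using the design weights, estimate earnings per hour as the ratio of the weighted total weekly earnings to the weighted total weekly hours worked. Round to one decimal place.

56.4

Σ wᵢ·y = 516690
Σ wᵢ·x = 17×39 + 38×62 + 31×55 + 32×9 + 24×40 + 35×74 + 11×55
  = 663 + 2356 + 1705 + 288 + 960 + 2590 + 605 = 9167
Ratio = 516690 / 9167 = 56.364132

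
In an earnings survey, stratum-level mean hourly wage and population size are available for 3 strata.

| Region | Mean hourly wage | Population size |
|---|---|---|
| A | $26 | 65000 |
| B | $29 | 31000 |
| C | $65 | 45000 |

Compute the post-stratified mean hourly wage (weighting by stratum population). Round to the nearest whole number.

Σ Nₕ·x̄ₕ = 5514000
Σ Nₕ = 141000
Overall mean = 5514000 / 141000 = 39.106383

39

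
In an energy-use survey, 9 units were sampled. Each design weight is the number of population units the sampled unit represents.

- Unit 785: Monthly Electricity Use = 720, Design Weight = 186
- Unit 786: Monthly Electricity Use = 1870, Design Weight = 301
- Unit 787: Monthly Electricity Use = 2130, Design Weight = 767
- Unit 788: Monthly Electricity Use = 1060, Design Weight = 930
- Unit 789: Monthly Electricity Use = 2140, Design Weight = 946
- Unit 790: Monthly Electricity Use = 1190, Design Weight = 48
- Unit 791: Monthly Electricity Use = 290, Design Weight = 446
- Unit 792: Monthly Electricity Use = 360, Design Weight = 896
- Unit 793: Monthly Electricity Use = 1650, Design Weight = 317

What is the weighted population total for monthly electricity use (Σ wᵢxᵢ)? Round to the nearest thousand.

Weighted total = 720×186 + 1870×301 + 2130×767 + 1060×930 + 2140×946 + 1190×48 + 290×446 + 360×896 + 1650×317
  = 133920 + 562870 + 1633710 + 985800 + 2024440 + 57120 + 129340 + 322560 + 523050 = 6372810

6373000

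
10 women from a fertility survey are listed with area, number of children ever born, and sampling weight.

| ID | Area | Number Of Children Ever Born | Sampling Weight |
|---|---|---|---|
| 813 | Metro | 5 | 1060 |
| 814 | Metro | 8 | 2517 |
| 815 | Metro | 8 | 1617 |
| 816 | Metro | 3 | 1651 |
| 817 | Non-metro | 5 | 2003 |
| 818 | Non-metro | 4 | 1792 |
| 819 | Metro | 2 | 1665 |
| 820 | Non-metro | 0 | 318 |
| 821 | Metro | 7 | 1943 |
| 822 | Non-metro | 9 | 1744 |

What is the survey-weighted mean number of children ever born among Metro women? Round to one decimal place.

Metro rows: 813, 814, 815, 816, 819, 821
Weighted sum = 60256
Sum of weights = 1060 + 2517 + 1617 + 1651 + 1665 + 1943 = 10453
Weighted mean = 60256 / 10453 = 5.7644695

5.8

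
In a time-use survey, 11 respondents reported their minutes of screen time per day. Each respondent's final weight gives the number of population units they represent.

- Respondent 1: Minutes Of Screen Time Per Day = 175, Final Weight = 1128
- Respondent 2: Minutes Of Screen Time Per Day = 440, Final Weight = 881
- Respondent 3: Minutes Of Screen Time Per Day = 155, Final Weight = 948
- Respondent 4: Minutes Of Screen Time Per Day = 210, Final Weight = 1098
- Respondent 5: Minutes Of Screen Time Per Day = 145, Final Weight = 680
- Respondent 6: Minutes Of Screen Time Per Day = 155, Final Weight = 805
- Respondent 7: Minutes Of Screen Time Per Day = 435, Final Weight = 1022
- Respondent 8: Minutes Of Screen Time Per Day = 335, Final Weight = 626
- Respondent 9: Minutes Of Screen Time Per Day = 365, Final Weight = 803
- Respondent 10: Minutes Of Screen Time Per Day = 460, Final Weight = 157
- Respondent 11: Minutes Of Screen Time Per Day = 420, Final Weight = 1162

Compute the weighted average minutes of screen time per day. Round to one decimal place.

289.3

Weighted sum = 2693570
Sum of weights = 1128 + 881 + 948 + 1098 + 680 + 805 + 1022 + 626 + 803 + 157 + 1162 = 9310
Weighted mean = 2693570 / 9310 = 289.32009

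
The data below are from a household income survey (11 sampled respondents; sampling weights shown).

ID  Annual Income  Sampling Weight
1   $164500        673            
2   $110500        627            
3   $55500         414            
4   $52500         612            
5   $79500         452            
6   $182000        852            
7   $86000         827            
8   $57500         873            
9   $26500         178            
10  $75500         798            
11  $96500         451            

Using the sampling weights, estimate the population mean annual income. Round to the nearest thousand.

97000

Weighted sum = 164500×673 + 110500×627 + 55500×414 + 52500×612 + 79500×452 + 182000×852 + 86000×827 + 57500×873 + 26500×178 + 75500×798 + 96500×451
  = 655904000
Sum of weights = 673 + 627 + 414 + 612 + 452 + 852 + 827 + 873 + 178 + 798 + 451 = 6757
Weighted mean = 655904000 / 6757 = 97070.297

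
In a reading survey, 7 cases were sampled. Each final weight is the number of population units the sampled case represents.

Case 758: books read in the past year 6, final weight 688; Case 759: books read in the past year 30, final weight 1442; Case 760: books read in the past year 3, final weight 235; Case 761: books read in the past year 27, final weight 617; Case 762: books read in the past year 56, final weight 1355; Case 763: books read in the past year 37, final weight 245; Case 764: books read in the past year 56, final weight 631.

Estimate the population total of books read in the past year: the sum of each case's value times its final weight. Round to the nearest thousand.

Weighted total = 6×688 + 30×1442 + 3×235 + 27×617 + 56×1355 + 37×245 + 56×631
  = 4128 + 43260 + 705 + 16659 + 75880 + 9065 + 35336 = 185033

185000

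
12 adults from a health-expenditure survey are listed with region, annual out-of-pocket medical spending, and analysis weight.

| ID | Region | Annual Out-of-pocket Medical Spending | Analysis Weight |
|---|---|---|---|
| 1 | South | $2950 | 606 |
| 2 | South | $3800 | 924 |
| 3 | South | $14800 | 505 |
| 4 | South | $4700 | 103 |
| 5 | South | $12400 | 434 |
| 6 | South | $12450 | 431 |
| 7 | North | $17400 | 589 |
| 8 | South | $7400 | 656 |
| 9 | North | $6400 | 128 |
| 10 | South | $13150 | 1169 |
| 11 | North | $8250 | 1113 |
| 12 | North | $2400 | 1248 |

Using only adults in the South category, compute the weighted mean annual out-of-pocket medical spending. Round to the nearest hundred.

9200

South rows: 1, 2, 3, 4, 5, 6, 8, 10
Weighted sum = 2950×606 + 3800×924 + 14800×505 + 4700×103 + 12400×434 + 12450×431 + 7400×656 + 13150×1169
  = 1787700 + 3511200 + 7474000 + 484100 + 5381600 + 5365950 + 4854400 + 15372350 = 44231300
Sum of weights = 606 + 924 + 505 + 103 + 434 + 431 + 656 + 1169 = 4828
Weighted mean = 44231300 / 4828 = 9161.4126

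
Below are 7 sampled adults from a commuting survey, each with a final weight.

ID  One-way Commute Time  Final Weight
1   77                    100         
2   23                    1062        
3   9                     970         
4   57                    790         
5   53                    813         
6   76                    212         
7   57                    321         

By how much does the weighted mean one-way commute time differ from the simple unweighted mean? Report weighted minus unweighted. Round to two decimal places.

-12.00

Unweighted sum = 352
Unweighted mean = 352 / 7 = 50.285714
Weighted sum = 163384
Sum of weights = 4268
Weighted mean = 163384 / 4268 = 38.281162
Difference (weighted minus unweighted) = -12.004552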